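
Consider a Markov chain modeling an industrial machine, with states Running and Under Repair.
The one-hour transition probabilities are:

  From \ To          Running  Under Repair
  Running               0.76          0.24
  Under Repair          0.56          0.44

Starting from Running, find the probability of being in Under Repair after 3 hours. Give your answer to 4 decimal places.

Propagate the distribution vector 3 hours from Running.
After 0 hours: (1.0000, 0.0000)
After 1 hour: (0.7600, 0.2400)
After 2 hours: (0.7120, 0.2880)
After 3 hours: (0.7024, 0.2976)
P(in Under Repair after 3 hours) = 0.2976

0.2976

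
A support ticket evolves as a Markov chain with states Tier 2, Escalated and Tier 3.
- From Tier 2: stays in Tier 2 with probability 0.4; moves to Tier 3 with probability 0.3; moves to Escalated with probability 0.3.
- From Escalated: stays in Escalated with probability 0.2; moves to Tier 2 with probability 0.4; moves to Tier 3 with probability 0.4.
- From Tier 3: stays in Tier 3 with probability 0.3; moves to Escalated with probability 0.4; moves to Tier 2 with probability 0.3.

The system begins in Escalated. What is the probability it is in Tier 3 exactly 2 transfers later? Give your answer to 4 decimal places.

0.3200

Sum over the intermediate state after 1 transfer:
P = P(Escalated→Tier 2)·P(Tier 2→Tier 3) + P(Escalated→Escalated)·P(Escalated→Tier 3) + P(Escalated→Tier 3)·P(Tier 3→Tier 3)
  = 0.4×0.3 + 0.2×0.4 + 0.4×0.3
  = 0.1200 + 0.0800 + 0.1200 = 0.3200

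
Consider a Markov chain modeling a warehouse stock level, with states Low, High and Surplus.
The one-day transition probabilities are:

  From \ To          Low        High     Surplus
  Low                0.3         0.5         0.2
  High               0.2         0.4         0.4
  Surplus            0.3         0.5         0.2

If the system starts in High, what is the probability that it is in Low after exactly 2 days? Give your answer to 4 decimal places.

0.2600

Sum over the intermediate state after 1 day:
P = P(High→Low)·P(Low→Low) + P(High→High)·P(High→Low) + P(High→Surplus)·P(Surplus→Low)
  = 0.2×0.3 + 0.4×0.2 + 0.4×0.3
  = 0.0600 + 0.0800 + 0.1200 = 0.2600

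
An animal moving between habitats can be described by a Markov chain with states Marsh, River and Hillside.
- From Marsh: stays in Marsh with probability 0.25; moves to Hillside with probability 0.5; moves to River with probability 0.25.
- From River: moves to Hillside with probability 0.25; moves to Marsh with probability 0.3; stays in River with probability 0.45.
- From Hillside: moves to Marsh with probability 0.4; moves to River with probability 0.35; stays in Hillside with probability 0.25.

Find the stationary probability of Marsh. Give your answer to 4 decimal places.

0.3171

Let the stationary distribution be π with π = πP and π_1 + π_2 + π_3 = 1.
π_1 = 0.25·π_1 + 0.3·π_2 + 0.4·π_3
π_2 = 0.25·π_1 + 0.45·π_2 + 0.35·π_3
Solving with the normalization constraint gives π = (0.3171, 0.3537, 0.3293).
So the stationary probability of Marsh is 0.3171.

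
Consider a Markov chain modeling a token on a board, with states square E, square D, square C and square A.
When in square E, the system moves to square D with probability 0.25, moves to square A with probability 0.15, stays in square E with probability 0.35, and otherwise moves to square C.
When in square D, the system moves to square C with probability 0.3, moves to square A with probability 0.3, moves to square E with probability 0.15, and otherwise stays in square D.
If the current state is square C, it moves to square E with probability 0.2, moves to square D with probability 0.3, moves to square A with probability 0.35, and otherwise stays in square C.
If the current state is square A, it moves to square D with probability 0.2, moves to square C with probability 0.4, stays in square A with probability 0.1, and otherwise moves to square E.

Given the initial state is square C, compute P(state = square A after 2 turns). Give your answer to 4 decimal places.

Propagate the distribution vector 2 turns from square C.
After 0 turns: (0.0000, 0.0000, 1.0000, 0.0000)
After 1 turn: (0.2000, 0.3000, 0.1500, 0.3500)
After 2 turns: (0.2500, 0.2400, 0.3025, 0.2075)
P(in square A after 2 turns) = 0.2075

0.2075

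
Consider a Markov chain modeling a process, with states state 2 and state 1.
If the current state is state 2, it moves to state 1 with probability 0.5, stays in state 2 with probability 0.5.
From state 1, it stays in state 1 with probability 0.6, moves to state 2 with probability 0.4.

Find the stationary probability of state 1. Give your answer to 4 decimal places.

0.5556

Let the stationary distribution be π with π = πP and π_1 + π_2 = 1.
π_1 = 0.5·π_1 + 0.4·π_2
Solving with the normalization constraint gives π = (0.4444, 0.5556).
So the stationary probability of state 1 is 0.5556.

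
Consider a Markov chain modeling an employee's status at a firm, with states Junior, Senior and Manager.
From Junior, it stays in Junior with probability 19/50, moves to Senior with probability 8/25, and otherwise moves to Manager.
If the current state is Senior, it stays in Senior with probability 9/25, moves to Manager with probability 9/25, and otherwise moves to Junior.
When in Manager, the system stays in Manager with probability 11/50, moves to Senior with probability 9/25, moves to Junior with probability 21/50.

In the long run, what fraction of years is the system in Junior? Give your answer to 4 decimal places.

0.3573

Let the stationary distribution be π with π = πP and π_1 + π_2 + π_3 = 1.
π_1 = 0.38·π_1 + 0.28·π_2 + 0.42·π_3
π_2 = 0.32·π_1 + 0.36·π_2 + 0.36·π_3
Solving with the normalization constraint gives π = (0.3573, 0.3457, 0.2970).
So the stationary probability of Junior is 0.3573.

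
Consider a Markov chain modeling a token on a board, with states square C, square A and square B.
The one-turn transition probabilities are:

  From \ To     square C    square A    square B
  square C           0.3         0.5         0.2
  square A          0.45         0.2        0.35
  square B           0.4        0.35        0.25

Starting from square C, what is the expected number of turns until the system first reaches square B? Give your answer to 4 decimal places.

Let t(s) be the expected number of turns to first reach square B from state s, with t(square B) = 0. Conditioning on the first turn:
t(square C) = 1 + 0.3·t(square C) + 0.5·t(square A)
t(square A) = 1 + 0.45·t(square C) + 0.2·t(square A)
Solving: t(square C) = 3.8806, t(square A) = 3.4328.
Expected turns from square C to square B: 3.8806.

3.8806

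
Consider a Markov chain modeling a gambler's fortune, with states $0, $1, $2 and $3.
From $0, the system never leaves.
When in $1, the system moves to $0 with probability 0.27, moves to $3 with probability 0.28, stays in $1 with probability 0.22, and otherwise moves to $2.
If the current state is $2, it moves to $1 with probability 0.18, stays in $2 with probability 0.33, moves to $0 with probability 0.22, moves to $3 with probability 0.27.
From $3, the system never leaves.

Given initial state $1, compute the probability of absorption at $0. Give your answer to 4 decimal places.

0.4811

Let h(s) be the probability of absorption at $0 starting from transient state s. Then h($0) = 1 and h($3) = 0. By first-step analysis:
h($1) = 0.27·1 + 0.22·h($1) + 0.23·h($2) + 0.28·0
h($2) = 0.22·1 + 0.18·h($1) + 0.33·h($2) + 0.27·0
Solving: h($1) = 0.4811, h($2) = 0.4576.
Starting from $1, the probability is 0.4811.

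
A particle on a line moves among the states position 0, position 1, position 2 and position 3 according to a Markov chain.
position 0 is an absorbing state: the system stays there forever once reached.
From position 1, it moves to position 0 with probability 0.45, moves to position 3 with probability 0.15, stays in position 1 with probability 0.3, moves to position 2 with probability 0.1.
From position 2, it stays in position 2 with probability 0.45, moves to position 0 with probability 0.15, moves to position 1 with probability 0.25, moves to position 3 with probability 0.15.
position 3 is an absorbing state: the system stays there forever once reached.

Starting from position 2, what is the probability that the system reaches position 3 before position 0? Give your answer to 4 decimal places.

Let h(s) be the probability of absorption at position 3 starting from transient state s. Then h(position 3) = 1 and h(position 0) = 0. By first-step analysis:
h(position 1) = 0.45·0 + 0.3·h(position 1) + 0.1·h(position 2) + 0.15·1
h(position 2) = 0.15·0 + 0.25·h(position 1) + 0.45·h(position 2) + 0.15·1
Solving: h(position 1) = 0.2708, h(position 2) = 0.3958.
Starting from position 2, the probability is 0.3958.

0.3958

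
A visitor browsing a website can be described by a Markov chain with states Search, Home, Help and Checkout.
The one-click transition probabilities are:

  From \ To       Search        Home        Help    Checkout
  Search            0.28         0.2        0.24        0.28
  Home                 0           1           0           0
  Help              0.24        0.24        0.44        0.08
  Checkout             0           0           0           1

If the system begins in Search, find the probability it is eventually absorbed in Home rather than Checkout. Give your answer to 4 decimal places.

0.4907

Let h(s) be the probability of absorption at Home starting from transient state s. Then h(Home) = 1 and h(Checkout) = 0. By first-step analysis:
h(Search) = 0.28·h(Search) + 0.2·1 + 0.24·h(Help) + 0.28·0
h(Help) = 0.24·h(Search) + 0.24·1 + 0.44·h(Help) + 0.08·0
Solving: h(Search) = 0.4907, h(Help) = 0.6389.
Starting from Search, the probability is 0.4907.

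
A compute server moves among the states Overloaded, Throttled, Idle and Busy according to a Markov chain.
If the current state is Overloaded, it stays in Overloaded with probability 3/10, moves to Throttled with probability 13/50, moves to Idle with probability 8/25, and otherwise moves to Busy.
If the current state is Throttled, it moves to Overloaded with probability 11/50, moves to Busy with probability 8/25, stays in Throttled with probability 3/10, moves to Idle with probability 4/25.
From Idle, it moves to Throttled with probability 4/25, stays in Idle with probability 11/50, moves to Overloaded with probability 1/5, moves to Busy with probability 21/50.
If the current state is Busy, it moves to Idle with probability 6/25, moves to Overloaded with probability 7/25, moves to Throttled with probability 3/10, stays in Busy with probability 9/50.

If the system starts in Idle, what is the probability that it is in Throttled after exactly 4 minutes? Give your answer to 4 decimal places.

Propagate the distribution vector 4 minutes from Idle.
After 0 minutes: (0.0000, 0.0000, 1.0000, 0.0000)
After 1 minute: (0.2000, 0.1600, 0.2200, 0.4200)
After 2 minutes: (0.2568, 0.2612, 0.2388, 0.2432)
After 3 minutes: (0.2504, 0.2563, 0.2349, 0.2585)
After 4 minutes: (0.2508, 0.2571, 0.2348, 0.2572)
P(in Throttled after 4 minutes) = 0.2571

0.2571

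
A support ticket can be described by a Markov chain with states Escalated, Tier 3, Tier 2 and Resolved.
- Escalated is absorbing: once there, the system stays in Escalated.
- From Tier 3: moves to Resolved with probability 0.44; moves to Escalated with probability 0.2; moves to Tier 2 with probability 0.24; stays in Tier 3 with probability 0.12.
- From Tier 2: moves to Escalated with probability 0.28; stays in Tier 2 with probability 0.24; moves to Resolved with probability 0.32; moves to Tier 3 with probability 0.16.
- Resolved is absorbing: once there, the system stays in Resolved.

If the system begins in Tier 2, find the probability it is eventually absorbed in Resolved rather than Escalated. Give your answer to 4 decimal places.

Let h(s) be the probability of absorption at Resolved starting from transient state s. Then h(Resolved) = 1 and h(Escalated) = 0. By first-step analysis:
h(Tier 3) = 0.2·0 + 0.12·h(Tier 3) + 0.24·h(Tier 2) + 0.44·1
h(Tier 2) = 0.28·0 + 0.16·h(Tier 3) + 0.24·h(Tier 2) + 0.32·1
Solving: h(Tier 3) = 0.6523, h(Tier 2) = 0.5584.
Starting from Tier 2, the probability is 0.5584.

0.5584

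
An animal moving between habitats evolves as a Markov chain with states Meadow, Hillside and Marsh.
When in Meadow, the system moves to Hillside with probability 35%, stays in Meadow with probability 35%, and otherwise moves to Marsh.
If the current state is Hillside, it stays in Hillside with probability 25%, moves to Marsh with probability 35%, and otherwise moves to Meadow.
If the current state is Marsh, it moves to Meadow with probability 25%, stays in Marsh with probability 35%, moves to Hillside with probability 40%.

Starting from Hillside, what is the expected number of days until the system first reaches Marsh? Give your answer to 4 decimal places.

3.0216

Let t(s) be the expected number of days to first reach Marsh from state s, with t(Marsh) = 0. Conditioning on the first day:
t(Meadow) = 1 + 0.35·t(Meadow) + 0.35·t(Hillside)
t(Hillside) = 1 + 0.4·t(Meadow) + 0.25·t(Hillside)
Solving: t(Meadow) = 3.1655, t(Hillside) = 3.0216.
Expected days from Hillside to Marsh: 3.0216.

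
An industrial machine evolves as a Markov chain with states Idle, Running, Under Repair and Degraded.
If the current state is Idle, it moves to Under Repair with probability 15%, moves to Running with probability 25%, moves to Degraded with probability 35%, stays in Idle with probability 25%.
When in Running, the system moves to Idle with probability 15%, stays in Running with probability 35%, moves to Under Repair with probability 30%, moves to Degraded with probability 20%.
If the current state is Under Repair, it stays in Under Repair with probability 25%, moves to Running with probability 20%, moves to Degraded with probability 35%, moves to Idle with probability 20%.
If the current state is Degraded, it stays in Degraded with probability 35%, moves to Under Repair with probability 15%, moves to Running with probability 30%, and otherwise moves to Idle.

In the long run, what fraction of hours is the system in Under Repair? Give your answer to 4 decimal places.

Let the stationary distribution be π with π = πP and π_1 + π_2 + π_3 + π_4 = 1.
π_1 = 0.25·π_1 + 0.15·π_2 + 0.2·π_3 + 0.2·π_4
π_2 = 0.25·π_1 + 0.35·π_2 + 0.2·π_3 + 0.3·π_4
π_3 = 0.15·π_1 + 0.3·π_2 + 0.25·π_3 + 0.15·π_4
Solving with the normalization constraint gives π = (0.1956, 0.2830, 0.2138, 0.3076).
So the stationary probability of Under Repair is 0.2138.

0.2138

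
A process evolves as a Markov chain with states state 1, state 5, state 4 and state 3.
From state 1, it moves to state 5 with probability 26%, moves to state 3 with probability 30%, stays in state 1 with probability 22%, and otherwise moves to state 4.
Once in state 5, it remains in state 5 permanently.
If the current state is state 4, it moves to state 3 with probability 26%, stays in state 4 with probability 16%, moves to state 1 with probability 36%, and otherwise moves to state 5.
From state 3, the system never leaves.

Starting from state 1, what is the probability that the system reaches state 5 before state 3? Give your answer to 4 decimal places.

0.4632

Let h(s) be the probability of absorption at state 5 starting from transient state s. Then h(state 5) = 1 and h(state 3) = 0. By first-step analysis:
h(state 1) = 0.22·h(state 1) + 0.26·1 + 0.22·h(state 4) + 0.3·0
h(state 4) = 0.36·h(state 1) + 0.22·1 + 0.16·h(state 4) + 0.26·0
Solving: h(state 1) = 0.4632, h(state 4) = 0.4604.
Starting from state 1, the probability is 0.4632.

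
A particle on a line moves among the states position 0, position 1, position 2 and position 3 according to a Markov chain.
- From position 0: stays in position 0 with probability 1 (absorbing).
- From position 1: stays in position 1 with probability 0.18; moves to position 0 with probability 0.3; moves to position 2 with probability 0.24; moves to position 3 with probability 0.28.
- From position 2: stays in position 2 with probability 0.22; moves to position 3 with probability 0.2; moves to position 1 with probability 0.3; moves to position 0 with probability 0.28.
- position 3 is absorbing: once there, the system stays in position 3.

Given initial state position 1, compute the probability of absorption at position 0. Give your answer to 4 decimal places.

Let h(s) be the probability of absorption at position 0 starting from transient state s. Then h(position 0) = 1 and h(position 3) = 0. By first-step analysis:
h(position 1) = 0.3·1 + 0.18·h(position 1) + 0.24·h(position 2) + 0.28·0
h(position 2) = 0.28·1 + 0.3·h(position 1) + 0.22·h(position 2) + 0.2·0
Solving: h(position 1) = 0.5307, h(position 2) = 0.5631.
Starting from position 1, the probability is 0.5307.

0.5307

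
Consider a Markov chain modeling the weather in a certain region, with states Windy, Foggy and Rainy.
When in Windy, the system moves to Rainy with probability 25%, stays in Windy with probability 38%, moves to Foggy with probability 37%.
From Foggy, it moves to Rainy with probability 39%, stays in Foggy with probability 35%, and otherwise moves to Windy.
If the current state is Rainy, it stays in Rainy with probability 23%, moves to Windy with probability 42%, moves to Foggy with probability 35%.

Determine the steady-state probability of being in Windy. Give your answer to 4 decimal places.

0.3489

Let the stationary distribution be π with π = πP and π_1 + π_2 + π_3 = 1.
π_1 = 0.38·π_1 + 0.26·π_2 + 0.42·π_3
π_2 = 0.37·π_1 + 0.35·π_2 + 0.35·π_3
Solving with the normalization constraint gives π = (0.3489, 0.3570, 0.2941).
So the stationary probability of Windy is 0.3489.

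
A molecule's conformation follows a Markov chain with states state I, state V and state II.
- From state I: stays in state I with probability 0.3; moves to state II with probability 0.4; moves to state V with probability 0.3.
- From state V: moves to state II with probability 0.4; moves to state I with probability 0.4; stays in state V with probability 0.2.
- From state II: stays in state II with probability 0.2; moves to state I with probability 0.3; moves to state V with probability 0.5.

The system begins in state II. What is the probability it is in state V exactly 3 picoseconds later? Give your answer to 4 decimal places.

0.3430

Propagate the distribution vector 3 picoseconds from state II.
After 0 picoseconds: (0.0000, 0.0000, 1.0000)
After 1 picosecond: (0.3000, 0.5000, 0.2000)
After 2 picoseconds: (0.3500, 0.2900, 0.3600)
After 3 picoseconds: (0.3290, 0.3430, 0.3280)
P(in state V after 3 picoseconds) = 0.3430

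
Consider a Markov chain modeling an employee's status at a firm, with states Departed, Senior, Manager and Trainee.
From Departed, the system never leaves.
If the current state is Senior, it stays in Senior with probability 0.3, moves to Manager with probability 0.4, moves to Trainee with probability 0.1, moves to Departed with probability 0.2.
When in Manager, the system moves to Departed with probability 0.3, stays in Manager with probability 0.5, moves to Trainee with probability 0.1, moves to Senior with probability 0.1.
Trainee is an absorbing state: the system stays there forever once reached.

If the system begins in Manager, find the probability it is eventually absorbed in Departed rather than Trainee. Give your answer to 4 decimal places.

Let h(s) be the probability of absorption at Departed starting from transient state s. Then h(Departed) = 1 and h(Trainee) = 0. By first-step analysis:
h(Senior) = 0.2·1 + 0.3·h(Senior) + 0.4·h(Manager) + 0.1·0
h(Manager) = 0.3·1 + 0.1·h(Senior) + 0.5·h(Manager) + 0.1·0
Solving: h(Senior) = 0.7097, h(Manager) = 0.7419.
Starting from Manager, the probability is 0.7419.

0.7419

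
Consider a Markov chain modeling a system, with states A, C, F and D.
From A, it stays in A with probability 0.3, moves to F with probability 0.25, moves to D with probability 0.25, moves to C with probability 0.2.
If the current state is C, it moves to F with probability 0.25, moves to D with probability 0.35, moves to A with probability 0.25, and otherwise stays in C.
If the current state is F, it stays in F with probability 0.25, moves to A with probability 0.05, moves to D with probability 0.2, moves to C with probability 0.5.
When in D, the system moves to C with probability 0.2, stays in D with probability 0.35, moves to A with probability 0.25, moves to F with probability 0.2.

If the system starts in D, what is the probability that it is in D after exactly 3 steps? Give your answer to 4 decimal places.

Propagate the distribution vector 3 steps from D.
After 0 steps: (0.0000, 0.0000, 0.0000, 1.0000)
After 1 step: (0.2500, 0.2000, 0.2000, 0.3500)
After 2 steps: (0.2225, 0.2500, 0.2325, 0.2950)
After 3 steps: (0.2146, 0.2573, 0.2353, 0.2929)
P(in D after 3 steps) = 0.2929

0.2929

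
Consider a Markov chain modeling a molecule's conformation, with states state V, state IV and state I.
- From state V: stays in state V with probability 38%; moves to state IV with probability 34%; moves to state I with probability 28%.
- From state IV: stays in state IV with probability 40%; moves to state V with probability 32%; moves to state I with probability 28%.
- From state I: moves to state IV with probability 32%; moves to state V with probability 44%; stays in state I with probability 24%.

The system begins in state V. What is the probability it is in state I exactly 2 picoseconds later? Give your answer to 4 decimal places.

Sum over the intermediate state after 1 picosecond:
P = P(state V→state V)·P(state V→state I) + P(state V→state IV)·P(state IV→state I) + P(state V→state I)·P(state I→state I)
  = 0.38×0.28 + 0.34×0.28 + 0.28×0.24
  = 0.1064 + 0.0952 + 0.0672 = 0.2688

0.2688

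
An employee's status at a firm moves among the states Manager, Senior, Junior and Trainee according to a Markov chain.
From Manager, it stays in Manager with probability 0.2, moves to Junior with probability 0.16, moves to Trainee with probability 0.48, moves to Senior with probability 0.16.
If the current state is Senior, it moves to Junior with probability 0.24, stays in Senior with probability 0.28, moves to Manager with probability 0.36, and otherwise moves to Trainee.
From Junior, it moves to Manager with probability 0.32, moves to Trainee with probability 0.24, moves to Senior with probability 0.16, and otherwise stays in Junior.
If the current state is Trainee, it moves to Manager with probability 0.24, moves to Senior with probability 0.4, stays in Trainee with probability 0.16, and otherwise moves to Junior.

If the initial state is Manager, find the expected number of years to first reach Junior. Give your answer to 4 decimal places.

Let t(s) be the expected number of years to first reach Junior from state s, with t(Junior) = 0. Conditioning on the first year:
t(Manager) = 1 + 0.2·t(Manager) + 0.16·t(Senior) + 0.48·t(Trainee)
t(Senior) = 1 + 0.36·t(Manager) + 0.28·t(Senior) + 0.12·t(Trainee)
t(Trainee) = 1 + 0.24·t(Manager) + 0.4·t(Senior) + 0.16·t(Trainee)
Solving: t(Manager) = 5.1917, t(Senior) = 4.8123, t(Trainee) = 4.9654.
Expected years from Manager to Junior: 5.1917.

5.1917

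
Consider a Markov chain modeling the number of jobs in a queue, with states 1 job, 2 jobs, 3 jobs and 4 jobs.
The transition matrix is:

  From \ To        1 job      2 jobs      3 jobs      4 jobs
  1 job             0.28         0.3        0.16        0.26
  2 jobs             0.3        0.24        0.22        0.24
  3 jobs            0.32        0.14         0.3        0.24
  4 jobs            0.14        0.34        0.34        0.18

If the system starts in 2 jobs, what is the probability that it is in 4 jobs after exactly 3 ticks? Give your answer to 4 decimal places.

0.2313

Propagate the distribution vector 3 ticks from 2 jobs.
After 0 ticks: (0.0000, 1.0000, 0.0000, 0.0000)
After 1 tick: (0.3000, 0.2400, 0.2200, 0.2400)
After 2 ticks: (0.2600, 0.2600, 0.2484, 0.2316)
After 3 ticks: (0.2627, 0.2539, 0.2521, 0.2313)
P(in 4 jobs after 3 ticks) = 0.2313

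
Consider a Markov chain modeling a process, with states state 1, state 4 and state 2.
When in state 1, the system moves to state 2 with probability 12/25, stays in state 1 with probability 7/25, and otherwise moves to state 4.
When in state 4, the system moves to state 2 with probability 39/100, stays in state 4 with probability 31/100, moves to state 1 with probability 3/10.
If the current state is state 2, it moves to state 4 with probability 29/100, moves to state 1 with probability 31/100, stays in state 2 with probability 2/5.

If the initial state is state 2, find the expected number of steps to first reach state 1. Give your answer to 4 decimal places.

3.2569

Let t(s) be the expected number of steps to first reach state 1 from state s, with t(state 1) = 0. Conditioning on the first step:
t(state 4) = 1 + 0.31·t(state 4) + 0.39·t(state 2)
t(state 2) = 1 + 0.29·t(state 4) + 0.4·t(state 2)
Solving: t(state 4) = 3.2901, t(state 2) = 3.2569.
Expected steps from state 2 to state 1: 3.2569.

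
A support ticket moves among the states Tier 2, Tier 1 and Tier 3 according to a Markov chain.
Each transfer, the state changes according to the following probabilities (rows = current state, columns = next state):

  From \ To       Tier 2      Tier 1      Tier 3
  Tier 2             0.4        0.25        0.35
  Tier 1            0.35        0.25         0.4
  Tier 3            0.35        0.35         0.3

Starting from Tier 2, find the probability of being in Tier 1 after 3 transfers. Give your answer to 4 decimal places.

0.2845

Propagate the distribution vector 3 transfers from Tier 2.
After 0 transfers: (1.0000, 0.0000, 0.0000)
After 1 transfer: (0.4000, 0.2500, 0.3500)
After 2 transfers: (0.3700, 0.2850, 0.3450)
After 3 transfers: (0.3685, 0.2845, 0.3470)
P(in Tier 1 after 3 transfers) = 0.2845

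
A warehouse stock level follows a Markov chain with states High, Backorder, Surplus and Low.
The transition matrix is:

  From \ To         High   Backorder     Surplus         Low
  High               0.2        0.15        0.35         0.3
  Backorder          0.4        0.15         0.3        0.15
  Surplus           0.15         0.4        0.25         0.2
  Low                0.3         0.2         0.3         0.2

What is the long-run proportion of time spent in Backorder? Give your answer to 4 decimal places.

0.2351

Let the stationary distribution be π with π = πP and π_1 + π_2 + π_3 + π_4 = 1.
π_1 = 0.2·π_1 + 0.4·π_2 + 0.15·π_3 + 0.3·π_4
π_2 = 0.15·π_1 + 0.15·π_2 + 0.4·π_3 + 0.2·π_4
π_3 = 0.35·π_1 + 0.3·π_2 + 0.25·π_3 + 0.3·π_4
Solving with the normalization constraint gives π = (0.2535, 0.2351, 0.2978, 0.2136).
So the stationary probability of Backorder is 0.2351.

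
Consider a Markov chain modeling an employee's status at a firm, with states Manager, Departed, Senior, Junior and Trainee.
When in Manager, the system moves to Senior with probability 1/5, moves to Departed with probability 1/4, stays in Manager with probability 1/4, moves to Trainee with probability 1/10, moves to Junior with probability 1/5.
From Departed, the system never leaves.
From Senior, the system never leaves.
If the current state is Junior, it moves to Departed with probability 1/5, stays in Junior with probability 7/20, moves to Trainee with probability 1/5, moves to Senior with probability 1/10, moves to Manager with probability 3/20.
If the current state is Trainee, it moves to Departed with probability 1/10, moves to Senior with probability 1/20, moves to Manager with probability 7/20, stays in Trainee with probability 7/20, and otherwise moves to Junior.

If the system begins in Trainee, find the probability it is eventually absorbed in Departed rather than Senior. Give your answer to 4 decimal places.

0.6137

Let h(s) be the probability of absorption at Departed starting from transient state s. Then h(Departed) = 1 and h(Senior) = 0. By first-step analysis:
h(Manager) = 0.25·h(Manager) + 0.25·1 + 0.2·0 + 0.2·h(Junior) + 0.1·h(Trainee)
h(Junior) = 0.15·h(Manager) + 0.2·1 + 0.1·0 + 0.35·h(Junior) + 0.2·h(Trainee)
h(Trainee) = 0.35·h(Manager) + 0.1·1 + 0.05·0 + 0.15·h(Junior) + 0.35·h(Trainee)
Solving: h(Manager) = 0.5835, h(Junior) = 0.6312, h(Trainee) = 0.6137.
Starting from Trainee, the probability is 0.6137.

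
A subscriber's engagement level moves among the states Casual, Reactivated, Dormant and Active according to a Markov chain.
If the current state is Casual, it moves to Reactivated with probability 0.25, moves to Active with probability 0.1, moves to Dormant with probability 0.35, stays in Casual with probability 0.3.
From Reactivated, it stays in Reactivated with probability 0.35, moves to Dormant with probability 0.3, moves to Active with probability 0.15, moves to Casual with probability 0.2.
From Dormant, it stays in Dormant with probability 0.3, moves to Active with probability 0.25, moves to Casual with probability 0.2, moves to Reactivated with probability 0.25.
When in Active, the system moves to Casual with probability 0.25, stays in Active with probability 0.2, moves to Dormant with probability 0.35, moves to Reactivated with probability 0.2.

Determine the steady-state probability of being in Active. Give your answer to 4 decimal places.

Let the stationary distribution be π with π = πP and π_1 + π_2 + π_3 + π_4 = 1.
π_1 = 0.3·π_1 + 0.2·π_2 + 0.2·π_3 + 0.25·π_4
π_2 = 0.25·π_1 + 0.35·π_2 + 0.25·π_3 + 0.2·π_4
π_3 = 0.35·π_1 + 0.3·π_2 + 0.3·π_3 + 0.35·π_4
Solving with the normalization constraint gives π = (0.2322, 0.2678, 0.3206, 0.1794).
So the stationary probability of Active is 0.1794.

0.1794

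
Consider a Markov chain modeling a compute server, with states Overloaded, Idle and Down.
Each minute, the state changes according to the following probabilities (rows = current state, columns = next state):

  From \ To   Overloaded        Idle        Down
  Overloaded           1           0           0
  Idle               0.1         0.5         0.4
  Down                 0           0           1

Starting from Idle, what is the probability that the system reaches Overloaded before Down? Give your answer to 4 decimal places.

Let h(s) be the probability of absorption at Overloaded starting from transient state s. Then h(Overloaded) = 1 and h(Down) = 0. By first-step analysis:
h(Idle) = 0.1·1 + 0.5·h(Idle) + 0.4·0
Solving: h(Idle) = 0.2000.
Starting from Idle, the probability is 0.2000.

0.2000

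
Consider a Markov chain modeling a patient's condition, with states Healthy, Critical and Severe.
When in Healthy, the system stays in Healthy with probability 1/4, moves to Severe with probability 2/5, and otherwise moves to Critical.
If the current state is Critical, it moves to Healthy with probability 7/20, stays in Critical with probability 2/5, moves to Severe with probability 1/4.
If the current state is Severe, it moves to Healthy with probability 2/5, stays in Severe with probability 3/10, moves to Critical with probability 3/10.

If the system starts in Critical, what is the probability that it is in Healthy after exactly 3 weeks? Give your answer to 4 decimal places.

0.3330

Propagate the distribution vector 3 weeks from Critical.
After 0 weeks: (0.0000, 1.0000, 0.0000)
After 1 week: (0.3500, 0.4000, 0.2500)
After 2 weeks: (0.3275, 0.3575, 0.3150)
After 3 weeks: (0.3330, 0.3521, 0.3149)
P(in Healthy after 3 weeks) = 0.3330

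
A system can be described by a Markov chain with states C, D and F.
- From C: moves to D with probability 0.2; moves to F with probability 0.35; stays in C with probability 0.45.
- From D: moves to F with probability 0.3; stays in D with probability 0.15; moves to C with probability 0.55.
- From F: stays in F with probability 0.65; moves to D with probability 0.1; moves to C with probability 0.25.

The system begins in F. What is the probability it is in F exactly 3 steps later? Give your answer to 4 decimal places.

0.5055

Propagate the distribution vector 3 steps from F.
After 0 steps: (0.0000, 0.0000, 1.0000)
After 1 step: (0.2500, 0.1000, 0.6500)
After 2 steps: (0.3300, 0.1300, 0.5400)
After 3 steps: (0.3550, 0.1395, 0.5055)
P(in F after 3 steps) = 0.5055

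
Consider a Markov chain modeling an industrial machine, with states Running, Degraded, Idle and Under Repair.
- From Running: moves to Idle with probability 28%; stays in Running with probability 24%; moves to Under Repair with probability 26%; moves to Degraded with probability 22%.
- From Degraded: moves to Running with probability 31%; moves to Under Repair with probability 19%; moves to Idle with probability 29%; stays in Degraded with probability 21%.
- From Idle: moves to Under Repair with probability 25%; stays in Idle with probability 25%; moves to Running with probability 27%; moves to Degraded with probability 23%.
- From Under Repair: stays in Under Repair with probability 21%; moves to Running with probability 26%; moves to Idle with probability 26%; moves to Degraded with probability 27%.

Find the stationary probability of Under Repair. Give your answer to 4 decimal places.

Let the stationary distribution be π with π = πP and π_1 + π_2 + π_3 + π_4 = 1.
π_1 = 0.24·π_1 + 0.31·π_2 + 0.27·π_3 + 0.26·π_4
π_2 = 0.22·π_1 + 0.21·π_2 + 0.23·π_3 + 0.27·π_4
π_3 = 0.28·π_1 + 0.29·π_2 + 0.25·π_3 + 0.26·π_4
Solving with the normalization constraint gives π = (0.2689, 0.2319, 0.2696, 0.2296).
So the stationary probability of Under Repair is 0.2296.

0.2296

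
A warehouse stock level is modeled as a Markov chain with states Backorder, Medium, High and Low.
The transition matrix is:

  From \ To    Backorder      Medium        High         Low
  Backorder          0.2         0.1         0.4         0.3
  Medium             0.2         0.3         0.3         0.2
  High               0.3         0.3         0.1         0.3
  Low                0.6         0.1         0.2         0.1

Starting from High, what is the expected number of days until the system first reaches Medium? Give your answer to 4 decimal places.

5.5000

Let t(s) be the expected number of days to first reach Medium from state s, with t(Medium) = 0. Conditioning on the first day:
t(Backorder) = 1 + 0.2·t(Backorder) + 0.4·t(High) + 0.3·t(Low)
t(High) = 1 + 0.3·t(Backorder) + 0.1·t(High) + 0.3·t(Low)
t(Low) = 1 + 0.6·t(Backorder) + 0.2·t(High) + 0.1·t(Low)
Solving: t(Backorder) = 6.5000, t(High) = 5.5000, t(Low) = 6.6667.
Expected days from High to Medium: 5.5000.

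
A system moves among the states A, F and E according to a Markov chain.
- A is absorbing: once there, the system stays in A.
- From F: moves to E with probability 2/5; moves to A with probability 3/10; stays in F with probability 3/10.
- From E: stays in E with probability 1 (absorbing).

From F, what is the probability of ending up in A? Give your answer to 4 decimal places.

Let h(s) be the probability of absorption at A starting from transient state s. Then h(A) = 1 and h(E) = 0. By first-step analysis:
h(F) = 0.3·1 + 0.3·h(F) + 0.4·0
Solving: h(F) = 0.4286.
Starting from F, the probability is 0.4286.

0.4286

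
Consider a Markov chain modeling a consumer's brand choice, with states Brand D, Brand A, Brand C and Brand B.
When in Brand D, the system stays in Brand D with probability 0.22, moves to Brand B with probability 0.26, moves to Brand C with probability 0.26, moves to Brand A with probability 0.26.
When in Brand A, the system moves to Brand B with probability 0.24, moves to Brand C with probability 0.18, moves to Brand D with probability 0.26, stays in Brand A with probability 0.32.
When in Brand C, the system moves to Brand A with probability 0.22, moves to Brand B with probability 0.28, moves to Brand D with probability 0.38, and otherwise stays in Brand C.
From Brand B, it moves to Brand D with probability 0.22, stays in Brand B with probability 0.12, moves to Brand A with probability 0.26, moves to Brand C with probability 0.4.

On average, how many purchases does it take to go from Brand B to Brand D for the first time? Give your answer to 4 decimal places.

3.6588

Let t(s) be the expected number of purchases to first reach Brand D from state s, with t(Brand D) = 0. Conditioning on the first purchase:
t(Brand A) = 1 + 0.32·t(Brand A) + 0.18·t(Brand C) + 0.24·t(Brand B)
t(Brand C) = 1 + 0.22·t(Brand A) + 0.12·t(Brand C) + 0.28·t(Brand B)
t(Brand B) = 1 + 0.26·t(Brand A) + 0.4·t(Brand C) + 0.12·t(Brand B)
Solving: t(Brand A) = 3.6098, t(Brand C) = 3.2030, t(Brand B) = 3.6588.
Expected purchases from Brand B to Brand D: 3.6588.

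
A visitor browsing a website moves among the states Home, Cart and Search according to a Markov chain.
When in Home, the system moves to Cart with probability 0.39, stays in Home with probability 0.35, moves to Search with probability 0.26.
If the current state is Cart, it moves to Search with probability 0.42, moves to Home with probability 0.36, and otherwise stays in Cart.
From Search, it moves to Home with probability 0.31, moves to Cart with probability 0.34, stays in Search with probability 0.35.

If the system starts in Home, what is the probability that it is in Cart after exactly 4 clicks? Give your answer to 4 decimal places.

0.3186

Propagate the distribution vector 4 clicks from Home.
After 0 clicks: (1.0000, 0.0000, 0.0000)
After 1 click: (0.3500, 0.3900, 0.2600)
After 2 clicks: (0.3435, 0.3107, 0.3458)
After 3 clicks: (0.3393, 0.3199, 0.3408)
After 4 clicks: (0.3396, 0.3186, 0.3419)
P(in Cart after 4 clicks) = 0.3186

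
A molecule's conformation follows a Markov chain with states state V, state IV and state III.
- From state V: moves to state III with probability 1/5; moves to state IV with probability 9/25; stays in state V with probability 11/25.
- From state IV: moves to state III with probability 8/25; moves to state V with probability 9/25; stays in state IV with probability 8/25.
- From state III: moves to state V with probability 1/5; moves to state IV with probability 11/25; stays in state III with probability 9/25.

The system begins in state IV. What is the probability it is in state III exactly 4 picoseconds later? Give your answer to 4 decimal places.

Propagate the distribution vector 4 picoseconds from state IV.
After 0 picoseconds: (0.0000, 1.0000, 0.0000)
After 1 picosecond: (0.3600, 0.3200, 0.3200)
After 2 picoseconds: (0.3376, 0.3728, 0.2896)
After 3 picoseconds: (0.3407, 0.3683, 0.2911)
After 4 picoseconds: (0.3407, 0.3686, 0.2908)
P(in state III after 4 picoseconds) = 0.2908

0.2908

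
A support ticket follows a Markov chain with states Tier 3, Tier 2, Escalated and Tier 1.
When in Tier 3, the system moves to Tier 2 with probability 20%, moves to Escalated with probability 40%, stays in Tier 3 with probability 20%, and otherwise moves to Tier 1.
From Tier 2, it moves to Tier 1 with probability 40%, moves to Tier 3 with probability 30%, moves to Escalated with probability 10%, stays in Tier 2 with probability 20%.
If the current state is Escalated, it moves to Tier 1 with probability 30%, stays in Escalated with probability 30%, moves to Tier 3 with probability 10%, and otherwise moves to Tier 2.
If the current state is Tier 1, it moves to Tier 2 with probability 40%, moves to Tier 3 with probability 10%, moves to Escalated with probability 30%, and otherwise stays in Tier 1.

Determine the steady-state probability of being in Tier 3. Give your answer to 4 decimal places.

0.1739

Let the stationary distribution be π with π = πP and π_1 + π_2 + π_3 + π_4 = 1.
π_1 = 0.2·π_1 + 0.3·π_2 + 0.1·π_3 + 0.1·π_4
π_2 = 0.2·π_1 + 0.2·π_2 + 0.3·π_3 + 0.4·π_4
π_3 = 0.4·π_1 + 0.1·π_2 + 0.3·π_3 + 0.3·π_4
Solving with the normalization constraint gives π = (0.1739, 0.2826, 0.2609, 0.2826).
So the stationary probability of Tier 3 is 0.1739.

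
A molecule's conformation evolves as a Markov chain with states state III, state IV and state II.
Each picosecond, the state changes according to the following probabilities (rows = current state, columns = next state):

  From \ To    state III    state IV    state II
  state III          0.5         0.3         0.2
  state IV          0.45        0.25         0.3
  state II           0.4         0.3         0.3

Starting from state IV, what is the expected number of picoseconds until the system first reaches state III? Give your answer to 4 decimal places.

2.2989

Let t(s) be the expected number of picoseconds to first reach state III from state s, with t(state III) = 0. Conditioning on the first picosecond:
t(state IV) = 1 + 0.25·t(state IV) + 0.3·t(state II)
t(state II) = 1 + 0.3·t(state IV) + 0.3·t(state II)
Solving: t(state IV) = 2.2989, t(state II) = 2.4138.
Expected picoseconds from state IV to state III: 2.2989.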